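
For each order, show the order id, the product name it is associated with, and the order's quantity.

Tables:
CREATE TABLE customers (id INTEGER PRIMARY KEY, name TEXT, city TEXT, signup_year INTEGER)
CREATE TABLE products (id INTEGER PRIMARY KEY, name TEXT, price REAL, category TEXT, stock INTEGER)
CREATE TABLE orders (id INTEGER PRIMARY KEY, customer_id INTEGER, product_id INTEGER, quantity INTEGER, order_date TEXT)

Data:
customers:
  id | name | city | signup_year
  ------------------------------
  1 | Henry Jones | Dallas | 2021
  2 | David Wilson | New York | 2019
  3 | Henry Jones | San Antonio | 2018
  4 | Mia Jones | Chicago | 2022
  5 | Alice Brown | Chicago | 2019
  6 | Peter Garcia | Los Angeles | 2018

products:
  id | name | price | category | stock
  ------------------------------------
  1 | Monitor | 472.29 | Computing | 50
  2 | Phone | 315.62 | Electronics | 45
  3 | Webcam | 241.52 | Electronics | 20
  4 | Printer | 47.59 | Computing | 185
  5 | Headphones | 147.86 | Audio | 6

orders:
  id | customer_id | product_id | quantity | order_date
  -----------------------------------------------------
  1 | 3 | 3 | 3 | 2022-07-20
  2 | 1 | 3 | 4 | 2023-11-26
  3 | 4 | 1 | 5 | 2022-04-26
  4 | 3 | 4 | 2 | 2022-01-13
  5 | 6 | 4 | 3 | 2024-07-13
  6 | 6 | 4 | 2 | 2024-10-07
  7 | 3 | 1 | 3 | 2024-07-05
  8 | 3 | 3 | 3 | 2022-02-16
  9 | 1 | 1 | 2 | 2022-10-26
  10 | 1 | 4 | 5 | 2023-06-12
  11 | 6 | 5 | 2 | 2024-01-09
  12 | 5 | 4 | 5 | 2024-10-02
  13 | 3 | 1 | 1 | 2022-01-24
SELECT c.id, p.name AS product, c.quantity FROM orders c JOIN products p ON c.product_id = p.id

Execution result:
id | product | quantity
1 | Webcam | 3
2 | Webcam | 4
3 | Monitor | 5
4 | Printer | 2
5 | Printer | 3
6 | Printer | 2
7 | Monitor | 3
8 | Webcam | 3
9 | Monitor | 2
10 | Printer | 5
11 | Headphones | 2
12 | Printer | 5
13 | Monitor | 1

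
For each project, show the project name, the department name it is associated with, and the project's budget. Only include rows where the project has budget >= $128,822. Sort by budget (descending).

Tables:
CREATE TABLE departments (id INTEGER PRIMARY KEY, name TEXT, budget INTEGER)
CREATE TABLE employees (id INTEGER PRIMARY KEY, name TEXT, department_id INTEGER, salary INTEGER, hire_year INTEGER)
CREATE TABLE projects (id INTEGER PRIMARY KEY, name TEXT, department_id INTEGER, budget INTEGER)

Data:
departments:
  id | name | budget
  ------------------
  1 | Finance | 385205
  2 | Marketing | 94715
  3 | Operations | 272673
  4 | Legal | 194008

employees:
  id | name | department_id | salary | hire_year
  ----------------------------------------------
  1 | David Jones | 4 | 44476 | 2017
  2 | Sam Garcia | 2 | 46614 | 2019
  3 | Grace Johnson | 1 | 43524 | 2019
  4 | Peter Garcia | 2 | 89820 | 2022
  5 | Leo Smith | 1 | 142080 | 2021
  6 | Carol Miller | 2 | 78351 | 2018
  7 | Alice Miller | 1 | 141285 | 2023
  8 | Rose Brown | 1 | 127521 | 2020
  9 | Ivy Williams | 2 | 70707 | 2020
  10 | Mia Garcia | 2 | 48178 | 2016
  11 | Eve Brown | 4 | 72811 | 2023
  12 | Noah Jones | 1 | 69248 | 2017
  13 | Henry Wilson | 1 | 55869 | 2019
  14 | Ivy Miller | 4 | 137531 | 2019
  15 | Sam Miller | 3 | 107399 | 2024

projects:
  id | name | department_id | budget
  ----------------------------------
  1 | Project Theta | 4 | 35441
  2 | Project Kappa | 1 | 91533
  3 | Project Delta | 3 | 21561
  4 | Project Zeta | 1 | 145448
SELECT c.name, p.name AS department, c.budget FROM projects c JOIN departments p ON c.department_id = p.id WHERE c.budget >= 128822 ORDER BY c.budget DESC

Execution result:
name | department | budget
Project Zeta | Finance | 145448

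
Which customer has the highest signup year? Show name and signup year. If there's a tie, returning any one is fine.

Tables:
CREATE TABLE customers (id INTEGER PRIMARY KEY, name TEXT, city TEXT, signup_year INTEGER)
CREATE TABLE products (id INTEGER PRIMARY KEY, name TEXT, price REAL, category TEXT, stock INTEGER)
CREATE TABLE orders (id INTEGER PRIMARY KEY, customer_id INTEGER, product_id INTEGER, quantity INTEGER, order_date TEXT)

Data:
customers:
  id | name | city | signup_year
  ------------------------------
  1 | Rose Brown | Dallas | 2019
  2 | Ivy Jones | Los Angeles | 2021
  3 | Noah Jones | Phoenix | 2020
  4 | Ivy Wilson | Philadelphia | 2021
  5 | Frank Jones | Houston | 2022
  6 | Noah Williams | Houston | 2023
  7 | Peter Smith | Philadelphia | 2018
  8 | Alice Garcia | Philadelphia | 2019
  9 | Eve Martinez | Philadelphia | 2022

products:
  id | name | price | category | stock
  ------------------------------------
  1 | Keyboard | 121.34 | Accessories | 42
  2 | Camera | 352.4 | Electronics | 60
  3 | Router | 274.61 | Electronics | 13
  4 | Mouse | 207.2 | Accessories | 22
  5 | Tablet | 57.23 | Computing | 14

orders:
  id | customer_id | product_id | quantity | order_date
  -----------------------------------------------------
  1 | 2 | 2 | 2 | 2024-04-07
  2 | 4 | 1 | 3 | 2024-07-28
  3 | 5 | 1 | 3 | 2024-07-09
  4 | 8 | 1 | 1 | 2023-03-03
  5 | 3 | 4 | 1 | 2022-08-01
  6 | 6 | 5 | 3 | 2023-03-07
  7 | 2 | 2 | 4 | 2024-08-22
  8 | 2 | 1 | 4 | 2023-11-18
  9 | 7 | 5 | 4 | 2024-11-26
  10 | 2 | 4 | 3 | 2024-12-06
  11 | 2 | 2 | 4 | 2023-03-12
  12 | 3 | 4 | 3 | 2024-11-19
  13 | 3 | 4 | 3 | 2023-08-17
SELECT name, signup_year FROM customers ORDER BY signup_year DESC LIMIT 1

Execution result:
name | signup_year
Noah Williams | 2023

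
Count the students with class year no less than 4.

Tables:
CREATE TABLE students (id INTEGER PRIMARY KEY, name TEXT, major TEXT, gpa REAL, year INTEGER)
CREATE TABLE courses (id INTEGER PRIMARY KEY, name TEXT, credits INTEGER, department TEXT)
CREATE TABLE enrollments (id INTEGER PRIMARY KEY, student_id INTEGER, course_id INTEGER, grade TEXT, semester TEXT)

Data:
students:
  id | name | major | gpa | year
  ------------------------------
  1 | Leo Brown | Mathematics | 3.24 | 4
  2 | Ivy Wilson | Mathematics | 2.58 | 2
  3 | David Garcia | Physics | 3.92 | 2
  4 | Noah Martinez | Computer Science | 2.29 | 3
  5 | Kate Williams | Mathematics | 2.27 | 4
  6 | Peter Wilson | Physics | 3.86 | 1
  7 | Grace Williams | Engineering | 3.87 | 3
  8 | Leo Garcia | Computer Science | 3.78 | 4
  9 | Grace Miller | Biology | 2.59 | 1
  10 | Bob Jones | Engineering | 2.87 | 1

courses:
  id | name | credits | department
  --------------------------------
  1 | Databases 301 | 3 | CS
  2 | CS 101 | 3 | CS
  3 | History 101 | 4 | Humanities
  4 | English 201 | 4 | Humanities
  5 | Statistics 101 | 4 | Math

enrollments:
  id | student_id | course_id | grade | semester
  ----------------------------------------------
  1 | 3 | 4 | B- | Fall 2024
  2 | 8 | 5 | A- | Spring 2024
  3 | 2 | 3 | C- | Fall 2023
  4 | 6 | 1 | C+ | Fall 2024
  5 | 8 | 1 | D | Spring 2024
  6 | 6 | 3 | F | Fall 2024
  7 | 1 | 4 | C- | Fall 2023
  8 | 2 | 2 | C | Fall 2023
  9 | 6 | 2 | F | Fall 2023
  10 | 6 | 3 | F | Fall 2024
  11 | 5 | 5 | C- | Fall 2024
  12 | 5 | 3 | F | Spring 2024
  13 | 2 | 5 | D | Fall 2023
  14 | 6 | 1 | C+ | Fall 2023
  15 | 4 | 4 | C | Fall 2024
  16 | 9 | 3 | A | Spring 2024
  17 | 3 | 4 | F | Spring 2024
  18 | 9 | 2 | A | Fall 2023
SELECT COUNT(*) FROM students WHERE year >= 4

Execution result:
3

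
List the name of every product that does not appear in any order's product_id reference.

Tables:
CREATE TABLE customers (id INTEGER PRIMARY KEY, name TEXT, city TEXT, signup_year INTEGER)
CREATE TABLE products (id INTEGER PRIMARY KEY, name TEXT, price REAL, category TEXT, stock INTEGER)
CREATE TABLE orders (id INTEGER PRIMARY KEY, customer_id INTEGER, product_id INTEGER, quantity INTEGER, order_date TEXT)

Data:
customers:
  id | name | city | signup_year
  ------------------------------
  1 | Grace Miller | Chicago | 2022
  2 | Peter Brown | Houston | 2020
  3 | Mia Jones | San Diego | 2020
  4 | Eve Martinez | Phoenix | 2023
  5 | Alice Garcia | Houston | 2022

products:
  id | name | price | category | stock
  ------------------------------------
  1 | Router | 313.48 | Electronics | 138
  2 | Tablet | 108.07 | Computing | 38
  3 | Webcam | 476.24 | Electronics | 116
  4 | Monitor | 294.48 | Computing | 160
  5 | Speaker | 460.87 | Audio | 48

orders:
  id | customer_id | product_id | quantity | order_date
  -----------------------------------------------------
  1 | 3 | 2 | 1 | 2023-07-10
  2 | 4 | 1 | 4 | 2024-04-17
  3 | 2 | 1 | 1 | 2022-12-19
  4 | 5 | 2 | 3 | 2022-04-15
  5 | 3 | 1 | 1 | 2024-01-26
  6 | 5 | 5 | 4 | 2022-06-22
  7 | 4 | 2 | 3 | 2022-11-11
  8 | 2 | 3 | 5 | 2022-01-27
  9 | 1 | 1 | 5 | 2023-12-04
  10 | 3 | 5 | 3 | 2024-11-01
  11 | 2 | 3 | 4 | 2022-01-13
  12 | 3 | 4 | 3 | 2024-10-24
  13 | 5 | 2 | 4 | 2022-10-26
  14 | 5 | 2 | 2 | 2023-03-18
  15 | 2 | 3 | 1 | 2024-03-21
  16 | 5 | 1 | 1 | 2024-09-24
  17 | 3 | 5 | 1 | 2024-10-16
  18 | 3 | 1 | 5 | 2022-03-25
SELECT p.name FROM products p LEFT JOIN orders c ON c.product_id = p.id WHERE c.id IS NULL

Execution result:
(no rows)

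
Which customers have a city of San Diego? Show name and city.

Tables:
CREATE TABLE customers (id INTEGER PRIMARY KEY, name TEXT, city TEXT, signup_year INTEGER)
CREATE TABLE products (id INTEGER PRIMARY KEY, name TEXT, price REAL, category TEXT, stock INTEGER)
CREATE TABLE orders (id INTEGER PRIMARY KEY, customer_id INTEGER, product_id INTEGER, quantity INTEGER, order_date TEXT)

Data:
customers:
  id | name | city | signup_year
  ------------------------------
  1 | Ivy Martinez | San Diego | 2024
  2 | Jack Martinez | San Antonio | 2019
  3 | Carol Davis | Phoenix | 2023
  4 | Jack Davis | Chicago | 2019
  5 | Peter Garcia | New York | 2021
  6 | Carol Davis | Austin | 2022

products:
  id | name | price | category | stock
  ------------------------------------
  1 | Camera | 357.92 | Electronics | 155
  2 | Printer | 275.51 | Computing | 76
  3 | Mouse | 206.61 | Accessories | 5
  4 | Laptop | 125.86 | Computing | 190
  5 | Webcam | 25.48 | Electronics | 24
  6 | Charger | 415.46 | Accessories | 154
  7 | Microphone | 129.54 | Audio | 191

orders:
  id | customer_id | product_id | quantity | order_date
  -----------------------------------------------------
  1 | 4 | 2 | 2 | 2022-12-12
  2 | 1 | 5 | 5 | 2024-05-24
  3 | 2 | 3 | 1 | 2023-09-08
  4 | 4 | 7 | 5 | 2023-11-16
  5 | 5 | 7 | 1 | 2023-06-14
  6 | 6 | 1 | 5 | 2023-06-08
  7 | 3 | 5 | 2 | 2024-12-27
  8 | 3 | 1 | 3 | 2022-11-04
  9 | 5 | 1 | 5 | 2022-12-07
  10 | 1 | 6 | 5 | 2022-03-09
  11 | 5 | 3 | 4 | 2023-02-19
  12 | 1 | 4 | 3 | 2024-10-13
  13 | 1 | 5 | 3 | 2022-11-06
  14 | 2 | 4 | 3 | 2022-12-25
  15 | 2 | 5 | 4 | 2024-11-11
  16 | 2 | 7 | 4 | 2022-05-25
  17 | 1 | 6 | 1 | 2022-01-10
SELECT name, city FROM customers WHERE city = 'San Diego'

Execution result:
name | city
Ivy Martinez | San Diego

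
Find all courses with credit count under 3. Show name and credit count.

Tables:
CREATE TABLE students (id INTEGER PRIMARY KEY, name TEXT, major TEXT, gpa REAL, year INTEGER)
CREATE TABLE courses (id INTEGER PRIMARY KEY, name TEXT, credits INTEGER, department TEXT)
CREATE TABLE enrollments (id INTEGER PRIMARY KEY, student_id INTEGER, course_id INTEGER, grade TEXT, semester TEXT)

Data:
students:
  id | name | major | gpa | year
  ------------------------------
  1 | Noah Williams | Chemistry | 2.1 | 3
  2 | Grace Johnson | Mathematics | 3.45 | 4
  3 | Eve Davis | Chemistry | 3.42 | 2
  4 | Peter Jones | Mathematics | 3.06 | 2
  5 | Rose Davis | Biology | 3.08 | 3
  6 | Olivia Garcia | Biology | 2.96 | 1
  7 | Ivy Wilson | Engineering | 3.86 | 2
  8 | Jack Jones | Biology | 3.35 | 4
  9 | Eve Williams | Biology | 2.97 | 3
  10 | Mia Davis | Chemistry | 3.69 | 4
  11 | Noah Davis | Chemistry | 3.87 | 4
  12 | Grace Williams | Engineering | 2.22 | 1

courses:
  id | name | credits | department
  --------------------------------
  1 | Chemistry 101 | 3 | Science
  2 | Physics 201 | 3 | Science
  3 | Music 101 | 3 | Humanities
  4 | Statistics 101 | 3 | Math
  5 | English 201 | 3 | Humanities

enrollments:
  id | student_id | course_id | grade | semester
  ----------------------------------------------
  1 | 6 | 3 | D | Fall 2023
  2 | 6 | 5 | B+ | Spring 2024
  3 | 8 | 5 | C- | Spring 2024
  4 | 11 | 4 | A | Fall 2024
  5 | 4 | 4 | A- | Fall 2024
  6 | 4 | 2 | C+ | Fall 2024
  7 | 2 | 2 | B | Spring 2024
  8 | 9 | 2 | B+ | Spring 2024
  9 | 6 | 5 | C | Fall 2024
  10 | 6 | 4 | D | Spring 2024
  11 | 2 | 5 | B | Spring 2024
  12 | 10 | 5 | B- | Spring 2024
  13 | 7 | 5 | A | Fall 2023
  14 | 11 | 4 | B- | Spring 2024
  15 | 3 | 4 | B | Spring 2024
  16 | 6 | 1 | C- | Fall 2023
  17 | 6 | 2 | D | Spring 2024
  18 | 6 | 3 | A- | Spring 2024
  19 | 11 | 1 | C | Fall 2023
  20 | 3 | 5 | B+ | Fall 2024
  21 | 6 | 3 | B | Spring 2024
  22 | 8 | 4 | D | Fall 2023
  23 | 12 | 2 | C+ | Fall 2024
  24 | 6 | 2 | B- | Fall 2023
SELECT name, credits FROM courses WHERE credits < 3

Execution result:
(no rows)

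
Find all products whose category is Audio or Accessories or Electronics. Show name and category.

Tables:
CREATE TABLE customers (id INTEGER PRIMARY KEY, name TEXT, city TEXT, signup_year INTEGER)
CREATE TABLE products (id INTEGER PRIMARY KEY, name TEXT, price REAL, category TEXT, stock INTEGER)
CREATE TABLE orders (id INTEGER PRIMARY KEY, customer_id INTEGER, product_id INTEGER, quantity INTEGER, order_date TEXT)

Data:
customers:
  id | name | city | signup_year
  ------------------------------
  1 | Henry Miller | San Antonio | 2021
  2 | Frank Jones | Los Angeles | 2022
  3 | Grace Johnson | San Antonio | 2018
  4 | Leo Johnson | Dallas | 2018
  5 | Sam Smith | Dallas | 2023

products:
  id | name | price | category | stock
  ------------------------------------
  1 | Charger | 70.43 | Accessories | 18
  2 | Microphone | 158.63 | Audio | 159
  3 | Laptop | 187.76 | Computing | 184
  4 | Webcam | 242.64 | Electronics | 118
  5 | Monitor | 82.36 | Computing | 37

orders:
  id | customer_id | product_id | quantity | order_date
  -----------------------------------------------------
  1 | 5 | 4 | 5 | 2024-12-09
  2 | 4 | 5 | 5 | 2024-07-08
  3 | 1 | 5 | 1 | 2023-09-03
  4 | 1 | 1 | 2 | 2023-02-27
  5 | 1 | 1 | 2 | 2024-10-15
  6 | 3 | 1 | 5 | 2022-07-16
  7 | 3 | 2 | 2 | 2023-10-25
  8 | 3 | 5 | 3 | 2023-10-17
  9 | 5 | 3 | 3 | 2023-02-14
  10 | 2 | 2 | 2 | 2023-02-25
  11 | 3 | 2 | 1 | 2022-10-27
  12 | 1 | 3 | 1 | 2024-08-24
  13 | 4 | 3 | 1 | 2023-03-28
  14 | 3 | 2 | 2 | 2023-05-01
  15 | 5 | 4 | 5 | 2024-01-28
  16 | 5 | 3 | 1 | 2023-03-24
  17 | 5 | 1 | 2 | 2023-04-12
SELECT name, category FROM products WHERE category IN ('Audio', 'Accessories', 'Electronics')

Execution result:
name | category
Charger | Accessories
Microphone | Audio
Webcam | Electronics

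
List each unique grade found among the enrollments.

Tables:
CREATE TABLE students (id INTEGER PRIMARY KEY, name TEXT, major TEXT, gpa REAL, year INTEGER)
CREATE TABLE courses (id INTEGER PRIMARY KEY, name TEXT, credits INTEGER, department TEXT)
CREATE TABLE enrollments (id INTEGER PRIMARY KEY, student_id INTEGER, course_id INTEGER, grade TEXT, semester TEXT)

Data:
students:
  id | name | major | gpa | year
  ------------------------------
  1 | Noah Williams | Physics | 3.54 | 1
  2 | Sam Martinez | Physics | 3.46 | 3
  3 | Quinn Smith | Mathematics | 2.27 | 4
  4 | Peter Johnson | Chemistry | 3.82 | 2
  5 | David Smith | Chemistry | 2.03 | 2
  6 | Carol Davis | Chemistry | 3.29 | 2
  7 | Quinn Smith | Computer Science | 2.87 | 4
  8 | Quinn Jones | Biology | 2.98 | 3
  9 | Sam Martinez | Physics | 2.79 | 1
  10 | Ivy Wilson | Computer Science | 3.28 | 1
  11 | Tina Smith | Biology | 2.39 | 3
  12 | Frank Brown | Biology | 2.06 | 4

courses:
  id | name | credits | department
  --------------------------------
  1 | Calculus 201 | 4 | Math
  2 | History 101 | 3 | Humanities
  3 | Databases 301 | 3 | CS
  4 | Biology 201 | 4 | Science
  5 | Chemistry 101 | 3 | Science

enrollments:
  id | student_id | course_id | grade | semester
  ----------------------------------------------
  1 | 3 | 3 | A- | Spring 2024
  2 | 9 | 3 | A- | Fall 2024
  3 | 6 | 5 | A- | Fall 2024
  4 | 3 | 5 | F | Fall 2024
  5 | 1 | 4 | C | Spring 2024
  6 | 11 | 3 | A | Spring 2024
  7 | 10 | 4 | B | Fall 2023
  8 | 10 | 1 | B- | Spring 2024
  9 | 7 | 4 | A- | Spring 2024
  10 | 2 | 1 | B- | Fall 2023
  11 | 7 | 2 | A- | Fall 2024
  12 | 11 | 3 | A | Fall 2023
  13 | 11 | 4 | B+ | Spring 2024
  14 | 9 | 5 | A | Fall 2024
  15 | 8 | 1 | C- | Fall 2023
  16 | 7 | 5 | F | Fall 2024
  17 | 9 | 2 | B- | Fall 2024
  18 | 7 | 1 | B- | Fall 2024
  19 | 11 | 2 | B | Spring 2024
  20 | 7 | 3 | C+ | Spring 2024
SELECT DISTINCT grade FROM enrollments

Execution result:
grade
A-
F
C
A
B
B-
B+
C-
C+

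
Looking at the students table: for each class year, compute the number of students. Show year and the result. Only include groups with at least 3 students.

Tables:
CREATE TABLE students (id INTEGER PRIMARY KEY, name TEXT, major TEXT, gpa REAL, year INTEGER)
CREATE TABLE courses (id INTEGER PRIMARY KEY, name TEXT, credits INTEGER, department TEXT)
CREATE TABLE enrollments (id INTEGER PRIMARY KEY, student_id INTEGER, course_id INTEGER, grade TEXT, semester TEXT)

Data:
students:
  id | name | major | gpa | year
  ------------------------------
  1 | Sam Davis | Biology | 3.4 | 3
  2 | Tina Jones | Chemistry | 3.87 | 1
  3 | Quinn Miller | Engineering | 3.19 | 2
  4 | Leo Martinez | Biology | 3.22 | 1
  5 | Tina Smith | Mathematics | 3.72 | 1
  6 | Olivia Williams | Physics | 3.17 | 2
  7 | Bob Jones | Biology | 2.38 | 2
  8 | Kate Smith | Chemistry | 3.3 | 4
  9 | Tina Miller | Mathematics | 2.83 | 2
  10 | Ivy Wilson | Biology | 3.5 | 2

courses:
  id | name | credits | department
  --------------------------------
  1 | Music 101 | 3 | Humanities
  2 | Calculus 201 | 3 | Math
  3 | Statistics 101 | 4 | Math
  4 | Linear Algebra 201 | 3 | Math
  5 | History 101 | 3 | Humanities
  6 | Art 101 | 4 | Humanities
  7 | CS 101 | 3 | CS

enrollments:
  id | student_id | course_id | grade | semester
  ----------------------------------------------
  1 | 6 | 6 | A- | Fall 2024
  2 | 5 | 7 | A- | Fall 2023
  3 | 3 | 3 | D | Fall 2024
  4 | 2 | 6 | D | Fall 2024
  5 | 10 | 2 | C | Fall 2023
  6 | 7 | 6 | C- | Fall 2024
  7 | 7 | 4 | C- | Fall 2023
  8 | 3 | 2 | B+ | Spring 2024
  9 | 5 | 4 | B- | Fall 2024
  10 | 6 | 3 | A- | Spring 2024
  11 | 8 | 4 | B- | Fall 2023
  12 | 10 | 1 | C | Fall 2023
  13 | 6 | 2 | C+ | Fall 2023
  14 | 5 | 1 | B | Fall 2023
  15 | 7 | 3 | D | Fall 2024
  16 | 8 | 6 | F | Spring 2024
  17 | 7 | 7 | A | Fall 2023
SELECT year, COUNT(*) AS n FROM students GROUP BY year HAVING COUNT(*) >= 3

Execution result:
year | n
1 | 3
2 | 5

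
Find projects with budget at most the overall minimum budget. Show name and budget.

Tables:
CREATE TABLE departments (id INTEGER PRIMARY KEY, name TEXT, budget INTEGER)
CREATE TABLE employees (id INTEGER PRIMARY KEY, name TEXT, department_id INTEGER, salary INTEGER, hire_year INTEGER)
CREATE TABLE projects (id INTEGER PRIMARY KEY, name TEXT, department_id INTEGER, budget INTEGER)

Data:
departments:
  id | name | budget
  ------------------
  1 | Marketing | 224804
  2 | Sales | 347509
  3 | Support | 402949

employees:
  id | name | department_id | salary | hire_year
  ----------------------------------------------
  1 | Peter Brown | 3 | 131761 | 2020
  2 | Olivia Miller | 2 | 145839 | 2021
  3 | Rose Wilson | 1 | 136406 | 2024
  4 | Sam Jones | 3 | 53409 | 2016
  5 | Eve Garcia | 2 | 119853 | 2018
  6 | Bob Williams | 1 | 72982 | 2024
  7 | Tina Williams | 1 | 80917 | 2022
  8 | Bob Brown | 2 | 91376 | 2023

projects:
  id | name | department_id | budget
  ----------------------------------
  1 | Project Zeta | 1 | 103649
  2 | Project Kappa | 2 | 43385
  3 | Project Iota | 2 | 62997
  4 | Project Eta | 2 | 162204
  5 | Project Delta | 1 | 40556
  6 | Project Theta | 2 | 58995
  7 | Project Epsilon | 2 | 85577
SELECT name, budget FROM projects WHERE budget <= (SELECT MIN(budget) FROM projects)

Execution result:
name | budget
Project Delta | 40556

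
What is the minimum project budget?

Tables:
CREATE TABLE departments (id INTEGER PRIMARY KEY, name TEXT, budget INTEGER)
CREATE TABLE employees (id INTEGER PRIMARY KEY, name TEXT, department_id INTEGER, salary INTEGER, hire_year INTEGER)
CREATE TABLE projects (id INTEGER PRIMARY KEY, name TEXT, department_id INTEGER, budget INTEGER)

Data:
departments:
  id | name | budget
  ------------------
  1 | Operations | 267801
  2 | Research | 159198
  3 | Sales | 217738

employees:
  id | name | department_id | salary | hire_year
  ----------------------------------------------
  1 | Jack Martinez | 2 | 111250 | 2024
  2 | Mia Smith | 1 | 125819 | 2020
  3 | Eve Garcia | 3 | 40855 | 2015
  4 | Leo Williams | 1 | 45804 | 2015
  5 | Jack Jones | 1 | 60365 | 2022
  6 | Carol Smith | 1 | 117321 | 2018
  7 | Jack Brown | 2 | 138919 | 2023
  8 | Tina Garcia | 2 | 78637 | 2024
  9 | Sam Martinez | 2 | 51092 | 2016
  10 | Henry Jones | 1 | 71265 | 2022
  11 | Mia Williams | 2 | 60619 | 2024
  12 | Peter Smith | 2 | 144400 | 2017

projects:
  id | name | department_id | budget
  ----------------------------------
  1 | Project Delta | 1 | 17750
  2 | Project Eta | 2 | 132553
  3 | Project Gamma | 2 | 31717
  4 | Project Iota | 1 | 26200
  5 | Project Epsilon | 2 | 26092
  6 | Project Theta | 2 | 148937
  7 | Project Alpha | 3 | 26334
SELECT MIN(budget) FROM projects

Execution result:
17750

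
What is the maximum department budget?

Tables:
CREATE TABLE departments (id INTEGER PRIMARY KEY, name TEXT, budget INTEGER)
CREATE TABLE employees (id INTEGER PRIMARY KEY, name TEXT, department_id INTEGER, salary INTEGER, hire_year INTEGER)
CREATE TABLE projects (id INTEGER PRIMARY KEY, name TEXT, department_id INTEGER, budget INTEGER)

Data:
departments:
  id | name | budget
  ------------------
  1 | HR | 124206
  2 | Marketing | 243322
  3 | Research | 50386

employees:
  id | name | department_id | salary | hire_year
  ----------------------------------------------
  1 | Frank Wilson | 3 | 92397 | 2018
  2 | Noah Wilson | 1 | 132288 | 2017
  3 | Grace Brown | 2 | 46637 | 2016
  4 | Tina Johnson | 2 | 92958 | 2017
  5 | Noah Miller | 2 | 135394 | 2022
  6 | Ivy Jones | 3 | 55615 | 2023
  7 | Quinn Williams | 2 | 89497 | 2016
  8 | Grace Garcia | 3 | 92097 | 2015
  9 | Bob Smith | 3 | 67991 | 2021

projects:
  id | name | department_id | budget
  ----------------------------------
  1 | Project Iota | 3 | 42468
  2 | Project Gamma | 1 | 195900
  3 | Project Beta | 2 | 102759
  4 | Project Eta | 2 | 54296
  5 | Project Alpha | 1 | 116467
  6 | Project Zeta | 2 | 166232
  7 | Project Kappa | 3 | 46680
SELECT MAX(budget) FROM departments

Execution result:
243322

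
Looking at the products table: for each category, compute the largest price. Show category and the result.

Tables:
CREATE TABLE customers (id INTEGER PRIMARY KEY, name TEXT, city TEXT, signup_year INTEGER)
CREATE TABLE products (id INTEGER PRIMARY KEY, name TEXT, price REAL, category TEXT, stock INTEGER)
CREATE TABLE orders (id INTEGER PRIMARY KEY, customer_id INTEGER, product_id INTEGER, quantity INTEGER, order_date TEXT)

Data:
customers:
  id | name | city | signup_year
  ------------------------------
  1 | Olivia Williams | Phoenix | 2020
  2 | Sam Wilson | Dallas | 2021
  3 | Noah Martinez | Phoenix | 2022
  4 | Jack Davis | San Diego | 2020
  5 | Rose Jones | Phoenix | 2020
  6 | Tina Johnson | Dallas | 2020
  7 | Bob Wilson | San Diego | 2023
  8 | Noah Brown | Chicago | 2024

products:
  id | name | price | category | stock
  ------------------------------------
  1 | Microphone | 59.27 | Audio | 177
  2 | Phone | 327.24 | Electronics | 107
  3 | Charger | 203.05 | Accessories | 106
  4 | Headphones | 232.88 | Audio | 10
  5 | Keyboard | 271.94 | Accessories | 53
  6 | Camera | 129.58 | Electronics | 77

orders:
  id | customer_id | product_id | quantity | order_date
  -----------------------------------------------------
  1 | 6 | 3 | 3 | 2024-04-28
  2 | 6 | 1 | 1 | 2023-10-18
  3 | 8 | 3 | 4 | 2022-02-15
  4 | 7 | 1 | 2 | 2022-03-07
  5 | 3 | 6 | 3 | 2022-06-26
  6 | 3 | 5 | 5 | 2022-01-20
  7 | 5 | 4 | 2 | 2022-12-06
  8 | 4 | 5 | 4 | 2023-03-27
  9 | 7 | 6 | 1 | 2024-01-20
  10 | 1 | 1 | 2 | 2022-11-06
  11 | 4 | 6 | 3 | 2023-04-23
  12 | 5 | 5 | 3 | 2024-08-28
SELECT category, MAX(price) AS max_price FROM products GROUP BY category

Execution result:
category | max_price
Accessories | 271.94
Audio | 232.88
Electronics | 327.24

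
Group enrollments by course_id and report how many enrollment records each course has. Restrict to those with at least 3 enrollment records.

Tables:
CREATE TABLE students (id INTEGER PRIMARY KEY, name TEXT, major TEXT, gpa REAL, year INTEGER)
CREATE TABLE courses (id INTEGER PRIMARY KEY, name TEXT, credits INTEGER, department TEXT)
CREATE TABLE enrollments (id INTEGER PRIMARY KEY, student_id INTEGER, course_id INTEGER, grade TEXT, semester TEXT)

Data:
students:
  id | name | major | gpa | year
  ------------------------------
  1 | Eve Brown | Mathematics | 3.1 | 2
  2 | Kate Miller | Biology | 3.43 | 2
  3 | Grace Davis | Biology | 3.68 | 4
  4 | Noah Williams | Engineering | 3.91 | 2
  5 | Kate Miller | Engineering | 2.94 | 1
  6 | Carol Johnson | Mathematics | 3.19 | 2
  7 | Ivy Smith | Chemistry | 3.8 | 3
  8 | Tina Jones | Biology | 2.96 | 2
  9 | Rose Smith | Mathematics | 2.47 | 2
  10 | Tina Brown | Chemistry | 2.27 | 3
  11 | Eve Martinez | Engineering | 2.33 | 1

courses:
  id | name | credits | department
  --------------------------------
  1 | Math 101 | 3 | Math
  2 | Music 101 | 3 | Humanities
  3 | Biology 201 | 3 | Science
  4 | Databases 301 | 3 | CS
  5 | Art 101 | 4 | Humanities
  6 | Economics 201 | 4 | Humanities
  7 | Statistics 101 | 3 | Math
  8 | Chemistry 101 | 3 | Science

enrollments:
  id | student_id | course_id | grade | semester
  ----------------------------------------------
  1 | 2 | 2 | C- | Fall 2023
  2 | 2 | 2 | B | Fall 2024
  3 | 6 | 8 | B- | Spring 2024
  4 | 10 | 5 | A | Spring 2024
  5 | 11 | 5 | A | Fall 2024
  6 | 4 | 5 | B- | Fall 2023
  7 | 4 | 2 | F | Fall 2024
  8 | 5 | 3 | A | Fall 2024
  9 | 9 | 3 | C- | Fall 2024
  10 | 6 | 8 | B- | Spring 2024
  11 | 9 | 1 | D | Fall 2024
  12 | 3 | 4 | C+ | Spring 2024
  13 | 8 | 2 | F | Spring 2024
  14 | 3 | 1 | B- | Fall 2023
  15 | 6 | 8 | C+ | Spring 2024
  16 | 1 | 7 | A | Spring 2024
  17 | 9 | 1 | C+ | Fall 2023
SELECT course_id, COUNT(*) AS enrollment_count FROM enrollments GROUP BY course_id HAVING COUNT(*) >= 3

Execution result:
course_id | enrollment_count
1 | 3
2 | 4
5 | 3
8 | 3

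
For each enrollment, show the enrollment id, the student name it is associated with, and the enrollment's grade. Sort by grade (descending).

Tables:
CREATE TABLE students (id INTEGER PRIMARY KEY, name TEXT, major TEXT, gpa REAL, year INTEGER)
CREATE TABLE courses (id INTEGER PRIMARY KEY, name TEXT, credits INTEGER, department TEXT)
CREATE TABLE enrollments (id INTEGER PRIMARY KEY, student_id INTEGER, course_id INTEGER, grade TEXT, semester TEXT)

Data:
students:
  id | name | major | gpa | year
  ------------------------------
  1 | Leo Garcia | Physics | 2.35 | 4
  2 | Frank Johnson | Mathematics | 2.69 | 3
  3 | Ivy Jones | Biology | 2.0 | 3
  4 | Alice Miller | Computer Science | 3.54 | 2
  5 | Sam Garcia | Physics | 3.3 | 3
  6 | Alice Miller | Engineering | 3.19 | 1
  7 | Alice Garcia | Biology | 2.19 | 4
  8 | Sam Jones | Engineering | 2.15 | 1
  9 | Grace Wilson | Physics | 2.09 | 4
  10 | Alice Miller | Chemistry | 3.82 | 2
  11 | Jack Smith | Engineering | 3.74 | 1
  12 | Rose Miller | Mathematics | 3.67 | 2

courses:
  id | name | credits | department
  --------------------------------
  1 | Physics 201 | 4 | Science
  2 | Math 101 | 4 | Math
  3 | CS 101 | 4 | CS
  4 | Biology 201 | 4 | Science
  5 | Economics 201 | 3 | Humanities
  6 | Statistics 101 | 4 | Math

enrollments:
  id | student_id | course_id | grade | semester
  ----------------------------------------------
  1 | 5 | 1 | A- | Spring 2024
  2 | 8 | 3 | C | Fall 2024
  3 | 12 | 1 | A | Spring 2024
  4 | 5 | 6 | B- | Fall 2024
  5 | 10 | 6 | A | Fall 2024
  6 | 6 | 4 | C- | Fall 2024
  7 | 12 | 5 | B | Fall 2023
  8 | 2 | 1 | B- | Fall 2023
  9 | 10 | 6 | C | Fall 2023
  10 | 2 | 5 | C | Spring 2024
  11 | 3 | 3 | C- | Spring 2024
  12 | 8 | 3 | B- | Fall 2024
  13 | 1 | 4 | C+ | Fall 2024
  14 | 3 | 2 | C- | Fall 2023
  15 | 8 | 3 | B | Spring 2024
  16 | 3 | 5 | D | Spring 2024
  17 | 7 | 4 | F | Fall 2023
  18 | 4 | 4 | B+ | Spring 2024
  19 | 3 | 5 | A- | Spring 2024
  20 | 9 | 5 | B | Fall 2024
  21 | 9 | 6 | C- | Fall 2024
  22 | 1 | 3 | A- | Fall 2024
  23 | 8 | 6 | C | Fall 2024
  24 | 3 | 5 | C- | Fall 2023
SELECT c.id, p.name AS student, c.grade FROM enrollments c JOIN students p ON c.student_id = p.id ORDER BY c.grade DESC

Execution result:
id | student | grade
17 | Alice Garcia | F
16 | Ivy Jones | D
6 | Alice Miller | C-
11 | Ivy Jones | C-
14 | Ivy Jones | C-
21 | Grace Wilson | C-
24 | Ivy Jones | C-
13 | Leo Garcia | C+
2 | Sam Jones | C
9 | Alice Miller | C
10 | Frank Johnson | C
23 | Sam Jones | C
4 | Sam Garcia | B-
8 | Frank Johnson | B-
12 | Sam Jones | B-
18 | Alice Miller | B+
7 | Rose Miller | B
15 | Sam Jones | B
20 | Grace Wilson | B
1 | Sam Garcia | A-
19 | Ivy Jones | A-
22 | Leo Garcia | A-
3 | Rose Miller | A
5 | Alice Miller | A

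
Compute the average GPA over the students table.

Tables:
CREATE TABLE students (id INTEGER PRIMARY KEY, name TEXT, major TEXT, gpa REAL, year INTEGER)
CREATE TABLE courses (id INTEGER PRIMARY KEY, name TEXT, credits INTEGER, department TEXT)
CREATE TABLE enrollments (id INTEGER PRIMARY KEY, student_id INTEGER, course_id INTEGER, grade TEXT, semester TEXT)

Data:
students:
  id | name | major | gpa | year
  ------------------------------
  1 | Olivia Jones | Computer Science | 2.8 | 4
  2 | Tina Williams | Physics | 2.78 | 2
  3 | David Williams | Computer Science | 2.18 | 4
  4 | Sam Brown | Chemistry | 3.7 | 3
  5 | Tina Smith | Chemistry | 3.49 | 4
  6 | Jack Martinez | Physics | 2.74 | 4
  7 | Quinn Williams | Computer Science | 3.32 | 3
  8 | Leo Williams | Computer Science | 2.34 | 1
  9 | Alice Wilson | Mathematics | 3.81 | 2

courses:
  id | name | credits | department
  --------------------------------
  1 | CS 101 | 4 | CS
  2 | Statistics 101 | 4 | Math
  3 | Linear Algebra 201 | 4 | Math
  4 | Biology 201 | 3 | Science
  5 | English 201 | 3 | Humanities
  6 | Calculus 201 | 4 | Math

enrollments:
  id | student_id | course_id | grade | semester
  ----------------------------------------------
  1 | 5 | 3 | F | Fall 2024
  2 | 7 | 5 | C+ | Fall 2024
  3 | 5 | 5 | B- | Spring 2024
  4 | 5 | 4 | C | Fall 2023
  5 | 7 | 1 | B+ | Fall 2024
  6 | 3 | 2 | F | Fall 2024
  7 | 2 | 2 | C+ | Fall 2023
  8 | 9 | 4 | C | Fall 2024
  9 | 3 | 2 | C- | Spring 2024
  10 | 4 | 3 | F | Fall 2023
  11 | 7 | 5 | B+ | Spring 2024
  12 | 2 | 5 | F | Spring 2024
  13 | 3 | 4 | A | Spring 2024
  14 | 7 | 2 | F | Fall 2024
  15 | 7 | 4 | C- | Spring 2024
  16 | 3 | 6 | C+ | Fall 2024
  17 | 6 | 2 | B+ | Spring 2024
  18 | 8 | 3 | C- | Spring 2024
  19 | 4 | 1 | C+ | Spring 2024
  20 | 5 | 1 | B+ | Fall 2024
SELECT AVG(gpa) FROM students

Execution result:
3.02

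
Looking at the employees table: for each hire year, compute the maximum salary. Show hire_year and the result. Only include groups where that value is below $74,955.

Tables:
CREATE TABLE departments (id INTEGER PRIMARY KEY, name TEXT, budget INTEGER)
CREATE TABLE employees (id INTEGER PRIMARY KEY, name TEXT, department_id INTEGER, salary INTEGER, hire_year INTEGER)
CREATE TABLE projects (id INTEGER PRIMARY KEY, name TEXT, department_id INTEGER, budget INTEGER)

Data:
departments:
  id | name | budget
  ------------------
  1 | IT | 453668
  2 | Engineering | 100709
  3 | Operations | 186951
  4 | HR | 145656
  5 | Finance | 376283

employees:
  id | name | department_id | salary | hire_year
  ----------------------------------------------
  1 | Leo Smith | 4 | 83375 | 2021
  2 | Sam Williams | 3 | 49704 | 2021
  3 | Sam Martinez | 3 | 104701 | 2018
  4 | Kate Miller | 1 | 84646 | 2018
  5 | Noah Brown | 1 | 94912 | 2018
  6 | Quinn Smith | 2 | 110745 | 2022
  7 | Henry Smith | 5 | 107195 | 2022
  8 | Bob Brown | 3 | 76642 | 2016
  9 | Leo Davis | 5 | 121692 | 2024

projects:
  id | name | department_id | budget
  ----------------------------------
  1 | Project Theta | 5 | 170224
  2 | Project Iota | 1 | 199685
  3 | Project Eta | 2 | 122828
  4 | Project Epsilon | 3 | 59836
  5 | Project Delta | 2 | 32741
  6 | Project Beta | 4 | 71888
SELECT hire_year, MAX(salary) AS max_salary FROM employees GROUP BY hire_year HAVING MAX(salary) < 74955

Execution result:
(no rows)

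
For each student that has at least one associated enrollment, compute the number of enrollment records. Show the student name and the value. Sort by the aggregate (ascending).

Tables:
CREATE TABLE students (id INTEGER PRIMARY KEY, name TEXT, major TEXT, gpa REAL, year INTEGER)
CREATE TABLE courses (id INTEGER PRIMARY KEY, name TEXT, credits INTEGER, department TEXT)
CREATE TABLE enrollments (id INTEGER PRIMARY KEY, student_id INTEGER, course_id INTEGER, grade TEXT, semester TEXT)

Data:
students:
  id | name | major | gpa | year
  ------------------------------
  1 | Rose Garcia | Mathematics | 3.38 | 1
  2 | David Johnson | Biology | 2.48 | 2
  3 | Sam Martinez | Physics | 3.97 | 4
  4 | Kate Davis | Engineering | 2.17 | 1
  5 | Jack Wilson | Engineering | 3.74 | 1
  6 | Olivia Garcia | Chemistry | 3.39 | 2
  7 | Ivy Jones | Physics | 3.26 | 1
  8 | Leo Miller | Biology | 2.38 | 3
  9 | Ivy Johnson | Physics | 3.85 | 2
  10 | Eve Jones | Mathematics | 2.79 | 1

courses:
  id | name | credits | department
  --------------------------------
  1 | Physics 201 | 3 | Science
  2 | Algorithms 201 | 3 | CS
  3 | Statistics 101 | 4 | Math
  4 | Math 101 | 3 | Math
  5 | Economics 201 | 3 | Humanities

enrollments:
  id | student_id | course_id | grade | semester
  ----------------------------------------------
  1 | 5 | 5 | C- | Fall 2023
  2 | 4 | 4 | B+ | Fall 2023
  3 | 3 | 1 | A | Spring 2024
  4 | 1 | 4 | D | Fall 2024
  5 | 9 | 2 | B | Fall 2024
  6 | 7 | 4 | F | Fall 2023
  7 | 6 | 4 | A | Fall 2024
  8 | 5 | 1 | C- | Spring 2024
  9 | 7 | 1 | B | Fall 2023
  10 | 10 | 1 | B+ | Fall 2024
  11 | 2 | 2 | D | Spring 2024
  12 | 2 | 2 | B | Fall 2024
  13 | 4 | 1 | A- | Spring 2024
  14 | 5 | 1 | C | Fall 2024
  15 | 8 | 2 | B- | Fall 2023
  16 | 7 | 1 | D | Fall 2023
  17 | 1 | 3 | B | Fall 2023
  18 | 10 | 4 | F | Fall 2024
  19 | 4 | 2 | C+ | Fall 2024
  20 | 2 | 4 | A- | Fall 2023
SELECT p.name, COUNT(*) AS n FROM enrollments c JOIN students p ON c.student_id = p.id GROUP BY p.id, p.name ORDER BY n ASC

Execution result:
name | n
Sam Martinez | 1
Olivia Garcia | 1
Leo Miller | 1
Ivy Johnson | 1
Rose Garcia | 2
Eve Jones | 2
David Johnson | 3
Kate Davis | 3
Jack Wilson | 3
Ivy Jones | 3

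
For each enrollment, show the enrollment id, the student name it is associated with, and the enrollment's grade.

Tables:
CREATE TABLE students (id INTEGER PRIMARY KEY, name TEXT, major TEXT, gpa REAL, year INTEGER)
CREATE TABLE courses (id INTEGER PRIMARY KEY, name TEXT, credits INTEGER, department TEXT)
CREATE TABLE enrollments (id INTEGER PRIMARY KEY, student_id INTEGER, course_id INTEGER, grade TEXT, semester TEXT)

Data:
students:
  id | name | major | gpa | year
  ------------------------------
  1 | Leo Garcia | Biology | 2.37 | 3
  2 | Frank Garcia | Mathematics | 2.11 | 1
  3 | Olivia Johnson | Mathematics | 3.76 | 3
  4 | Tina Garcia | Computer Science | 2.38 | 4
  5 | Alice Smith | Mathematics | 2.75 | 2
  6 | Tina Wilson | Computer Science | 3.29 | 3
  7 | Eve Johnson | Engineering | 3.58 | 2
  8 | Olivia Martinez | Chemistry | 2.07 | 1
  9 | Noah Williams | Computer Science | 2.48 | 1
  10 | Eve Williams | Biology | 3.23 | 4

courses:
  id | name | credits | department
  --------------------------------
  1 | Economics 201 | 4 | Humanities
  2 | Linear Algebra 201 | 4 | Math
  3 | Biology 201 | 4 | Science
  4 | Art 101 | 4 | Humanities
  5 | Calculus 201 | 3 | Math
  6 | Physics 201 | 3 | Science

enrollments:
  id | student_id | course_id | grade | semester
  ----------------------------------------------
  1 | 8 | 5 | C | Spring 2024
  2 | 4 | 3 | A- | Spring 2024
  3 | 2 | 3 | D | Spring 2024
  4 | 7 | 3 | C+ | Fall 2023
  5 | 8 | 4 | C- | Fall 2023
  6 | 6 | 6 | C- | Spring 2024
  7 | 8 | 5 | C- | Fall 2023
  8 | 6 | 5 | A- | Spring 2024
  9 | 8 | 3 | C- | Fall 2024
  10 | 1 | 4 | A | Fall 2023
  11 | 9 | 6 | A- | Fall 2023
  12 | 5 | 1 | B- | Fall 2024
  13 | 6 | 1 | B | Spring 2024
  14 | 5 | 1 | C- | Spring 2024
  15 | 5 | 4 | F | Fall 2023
SELECT c.id, p.name AS student, c.grade FROM enrollments c JOIN students p ON c.student_id = p.id

Execution result:
id | student | grade
1 | Olivia Martinez | C
2 | Tina Garcia | A-
3 | Frank Garcia | D
4 | Eve Johnson | C+
5 | Olivia Martinez | C-
6 | Tina Wilson | C-
7 | Olivia Martinez | C-
8 | Tina Wilson | A-
9 | Olivia Martinez | C-
10 | Leo Garcia | A
11 | Noah Williams | A-
12 | Alice Smith | B-
13 | Tina Wilson | B
14 | Alice Smith | C-
15 | Alice Smith | F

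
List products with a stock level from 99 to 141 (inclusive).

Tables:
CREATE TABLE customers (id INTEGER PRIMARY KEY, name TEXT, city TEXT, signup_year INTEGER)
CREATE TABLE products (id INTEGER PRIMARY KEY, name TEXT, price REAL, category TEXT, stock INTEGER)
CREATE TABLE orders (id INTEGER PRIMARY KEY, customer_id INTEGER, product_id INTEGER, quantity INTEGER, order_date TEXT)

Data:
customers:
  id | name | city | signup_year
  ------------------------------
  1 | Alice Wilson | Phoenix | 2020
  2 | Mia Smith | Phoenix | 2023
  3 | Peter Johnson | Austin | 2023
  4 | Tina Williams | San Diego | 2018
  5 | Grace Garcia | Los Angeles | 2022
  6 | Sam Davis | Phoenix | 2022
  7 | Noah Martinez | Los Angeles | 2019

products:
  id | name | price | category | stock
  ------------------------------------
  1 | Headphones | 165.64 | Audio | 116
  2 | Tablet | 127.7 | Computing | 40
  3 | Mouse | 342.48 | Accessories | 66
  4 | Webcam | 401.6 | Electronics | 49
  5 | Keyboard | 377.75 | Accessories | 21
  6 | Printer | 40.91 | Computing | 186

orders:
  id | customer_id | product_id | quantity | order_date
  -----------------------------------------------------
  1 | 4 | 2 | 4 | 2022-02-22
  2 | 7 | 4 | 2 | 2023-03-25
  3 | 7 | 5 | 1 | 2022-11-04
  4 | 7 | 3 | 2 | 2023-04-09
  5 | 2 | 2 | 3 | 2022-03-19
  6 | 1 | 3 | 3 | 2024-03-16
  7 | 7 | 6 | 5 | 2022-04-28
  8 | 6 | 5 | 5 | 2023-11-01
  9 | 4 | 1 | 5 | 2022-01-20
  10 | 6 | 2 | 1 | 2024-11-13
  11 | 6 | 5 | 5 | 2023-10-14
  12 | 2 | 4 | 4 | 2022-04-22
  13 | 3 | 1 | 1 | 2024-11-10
SELECT name, stock FROM products WHERE stock BETWEEN 99 AND 141

Execution result:
name | stock
Headphones | 116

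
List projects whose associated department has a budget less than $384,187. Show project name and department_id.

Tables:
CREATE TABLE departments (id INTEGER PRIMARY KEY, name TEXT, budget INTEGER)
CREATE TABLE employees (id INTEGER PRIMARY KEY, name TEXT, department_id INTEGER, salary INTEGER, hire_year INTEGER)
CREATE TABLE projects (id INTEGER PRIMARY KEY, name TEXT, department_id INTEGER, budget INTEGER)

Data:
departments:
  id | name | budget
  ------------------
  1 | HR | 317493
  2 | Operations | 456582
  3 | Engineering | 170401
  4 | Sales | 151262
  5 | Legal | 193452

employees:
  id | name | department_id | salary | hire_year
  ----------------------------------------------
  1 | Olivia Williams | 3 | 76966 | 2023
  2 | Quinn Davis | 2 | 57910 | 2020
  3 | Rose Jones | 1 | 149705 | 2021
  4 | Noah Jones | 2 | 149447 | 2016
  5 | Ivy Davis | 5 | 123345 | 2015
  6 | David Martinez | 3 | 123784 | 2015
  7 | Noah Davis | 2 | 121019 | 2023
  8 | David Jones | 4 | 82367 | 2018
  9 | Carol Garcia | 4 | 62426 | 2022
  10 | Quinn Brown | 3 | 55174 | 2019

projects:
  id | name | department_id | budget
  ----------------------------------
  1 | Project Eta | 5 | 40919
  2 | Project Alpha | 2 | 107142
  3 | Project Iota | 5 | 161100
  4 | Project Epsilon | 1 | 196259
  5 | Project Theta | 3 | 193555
SELECT name, department_id FROM projects WHERE department_id IN (SELECT id FROM departments WHERE budget < 384187)

Execution result:
name | department_id
Project Eta | 5
Project Iota | 5
Project Epsilon | 1
Project Theta | 3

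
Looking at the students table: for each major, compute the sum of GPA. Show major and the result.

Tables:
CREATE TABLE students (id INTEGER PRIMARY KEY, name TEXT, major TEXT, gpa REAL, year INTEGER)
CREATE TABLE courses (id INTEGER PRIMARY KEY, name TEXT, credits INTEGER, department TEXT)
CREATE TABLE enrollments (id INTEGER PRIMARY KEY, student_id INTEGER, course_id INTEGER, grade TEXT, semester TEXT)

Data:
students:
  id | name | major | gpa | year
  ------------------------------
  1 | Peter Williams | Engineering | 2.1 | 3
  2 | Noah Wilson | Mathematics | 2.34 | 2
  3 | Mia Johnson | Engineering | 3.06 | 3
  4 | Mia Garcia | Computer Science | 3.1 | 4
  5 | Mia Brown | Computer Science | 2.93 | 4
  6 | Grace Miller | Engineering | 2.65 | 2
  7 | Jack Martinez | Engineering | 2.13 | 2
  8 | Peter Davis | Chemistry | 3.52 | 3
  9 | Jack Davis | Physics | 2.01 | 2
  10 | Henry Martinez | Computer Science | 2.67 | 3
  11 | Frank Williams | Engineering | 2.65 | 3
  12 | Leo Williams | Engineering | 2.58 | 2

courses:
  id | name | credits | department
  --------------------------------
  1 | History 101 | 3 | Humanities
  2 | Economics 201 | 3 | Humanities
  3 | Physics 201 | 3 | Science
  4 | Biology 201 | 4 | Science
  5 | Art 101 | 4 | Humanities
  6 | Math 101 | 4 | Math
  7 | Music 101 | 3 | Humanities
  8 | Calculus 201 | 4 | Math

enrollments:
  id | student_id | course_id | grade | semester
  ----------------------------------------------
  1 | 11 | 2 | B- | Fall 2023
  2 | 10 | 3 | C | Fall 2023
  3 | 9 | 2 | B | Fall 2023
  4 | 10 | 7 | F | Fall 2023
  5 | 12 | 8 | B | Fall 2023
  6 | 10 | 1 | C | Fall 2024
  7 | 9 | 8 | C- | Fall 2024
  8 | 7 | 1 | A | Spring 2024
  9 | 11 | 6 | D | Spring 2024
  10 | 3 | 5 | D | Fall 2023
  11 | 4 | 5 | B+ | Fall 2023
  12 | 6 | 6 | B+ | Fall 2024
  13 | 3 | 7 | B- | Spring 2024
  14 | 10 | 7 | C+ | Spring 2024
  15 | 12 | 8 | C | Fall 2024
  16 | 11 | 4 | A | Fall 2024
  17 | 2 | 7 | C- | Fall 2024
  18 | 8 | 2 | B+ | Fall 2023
SELECT major, SUM(gpa) AS sum_gpa FROM students GROUP BY major

Execution result:
major | sum_gpa
Chemistry | 3.52
Computer Science | 8.70
Engineering | 15.17
Mathematics | 2.34
Physics | 2.01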